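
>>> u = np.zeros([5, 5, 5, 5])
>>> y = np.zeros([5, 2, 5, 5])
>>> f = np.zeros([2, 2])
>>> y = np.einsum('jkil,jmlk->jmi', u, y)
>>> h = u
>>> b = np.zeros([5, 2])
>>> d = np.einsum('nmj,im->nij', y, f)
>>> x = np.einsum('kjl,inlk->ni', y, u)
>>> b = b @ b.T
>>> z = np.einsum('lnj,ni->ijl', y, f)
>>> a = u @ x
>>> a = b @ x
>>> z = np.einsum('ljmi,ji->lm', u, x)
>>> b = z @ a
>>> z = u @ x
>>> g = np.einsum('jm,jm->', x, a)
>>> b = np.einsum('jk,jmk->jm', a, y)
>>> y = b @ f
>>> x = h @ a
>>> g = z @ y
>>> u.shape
(5, 5, 5, 5)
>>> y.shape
(5, 2)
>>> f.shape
(2, 2)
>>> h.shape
(5, 5, 5, 5)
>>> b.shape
(5, 2)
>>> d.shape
(5, 2, 5)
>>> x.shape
(5, 5, 5, 5)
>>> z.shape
(5, 5, 5, 5)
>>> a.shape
(5, 5)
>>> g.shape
(5, 5, 5, 2)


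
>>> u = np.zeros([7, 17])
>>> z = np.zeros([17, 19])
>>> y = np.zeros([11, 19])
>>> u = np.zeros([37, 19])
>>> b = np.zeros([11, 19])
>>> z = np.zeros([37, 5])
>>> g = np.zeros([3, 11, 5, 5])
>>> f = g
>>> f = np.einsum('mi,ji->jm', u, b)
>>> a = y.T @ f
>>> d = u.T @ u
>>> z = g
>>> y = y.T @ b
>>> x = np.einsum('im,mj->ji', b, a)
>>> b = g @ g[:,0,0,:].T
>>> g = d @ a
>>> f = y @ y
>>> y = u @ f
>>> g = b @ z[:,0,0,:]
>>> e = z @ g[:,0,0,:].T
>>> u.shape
(37, 19)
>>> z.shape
(3, 11, 5, 5)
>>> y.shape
(37, 19)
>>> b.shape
(3, 11, 5, 3)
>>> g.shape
(3, 11, 5, 5)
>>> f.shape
(19, 19)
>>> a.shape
(19, 37)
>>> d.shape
(19, 19)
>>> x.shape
(37, 11)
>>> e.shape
(3, 11, 5, 3)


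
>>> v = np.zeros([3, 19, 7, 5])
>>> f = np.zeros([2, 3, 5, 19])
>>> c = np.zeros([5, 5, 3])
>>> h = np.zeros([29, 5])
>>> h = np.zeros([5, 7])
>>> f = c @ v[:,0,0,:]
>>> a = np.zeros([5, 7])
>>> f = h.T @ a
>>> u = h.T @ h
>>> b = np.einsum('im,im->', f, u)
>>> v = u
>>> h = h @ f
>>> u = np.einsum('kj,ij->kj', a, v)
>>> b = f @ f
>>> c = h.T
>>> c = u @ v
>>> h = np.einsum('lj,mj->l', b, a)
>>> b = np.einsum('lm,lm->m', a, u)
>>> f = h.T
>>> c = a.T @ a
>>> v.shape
(7, 7)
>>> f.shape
(7,)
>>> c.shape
(7, 7)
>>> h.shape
(7,)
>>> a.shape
(5, 7)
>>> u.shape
(5, 7)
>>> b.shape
(7,)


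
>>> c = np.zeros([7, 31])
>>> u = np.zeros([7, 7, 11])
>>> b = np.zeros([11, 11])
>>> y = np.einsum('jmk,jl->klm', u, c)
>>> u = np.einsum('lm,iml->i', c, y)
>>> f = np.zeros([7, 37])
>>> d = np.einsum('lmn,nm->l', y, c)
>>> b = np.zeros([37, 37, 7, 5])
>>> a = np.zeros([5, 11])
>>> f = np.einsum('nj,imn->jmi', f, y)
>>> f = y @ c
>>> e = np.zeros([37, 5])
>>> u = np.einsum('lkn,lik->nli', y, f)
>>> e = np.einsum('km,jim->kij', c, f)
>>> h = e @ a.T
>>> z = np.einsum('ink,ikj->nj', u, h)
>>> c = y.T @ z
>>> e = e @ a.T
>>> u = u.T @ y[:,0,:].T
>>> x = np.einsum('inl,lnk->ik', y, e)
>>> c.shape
(7, 31, 5)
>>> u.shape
(31, 11, 11)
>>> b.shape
(37, 37, 7, 5)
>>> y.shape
(11, 31, 7)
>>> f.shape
(11, 31, 31)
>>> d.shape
(11,)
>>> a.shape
(5, 11)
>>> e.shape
(7, 31, 5)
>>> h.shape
(7, 31, 5)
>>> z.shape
(11, 5)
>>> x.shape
(11, 5)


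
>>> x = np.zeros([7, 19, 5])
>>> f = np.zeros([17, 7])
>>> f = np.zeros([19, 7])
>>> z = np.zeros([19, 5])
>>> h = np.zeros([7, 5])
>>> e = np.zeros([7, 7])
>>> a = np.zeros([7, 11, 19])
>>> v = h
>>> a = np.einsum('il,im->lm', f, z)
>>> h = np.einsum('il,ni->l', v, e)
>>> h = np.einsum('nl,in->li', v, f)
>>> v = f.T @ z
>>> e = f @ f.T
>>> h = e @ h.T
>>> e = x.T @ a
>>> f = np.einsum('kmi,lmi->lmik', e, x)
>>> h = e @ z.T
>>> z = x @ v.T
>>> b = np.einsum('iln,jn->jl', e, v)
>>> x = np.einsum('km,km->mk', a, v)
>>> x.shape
(5, 7)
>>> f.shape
(7, 19, 5, 5)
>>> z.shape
(7, 19, 7)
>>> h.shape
(5, 19, 19)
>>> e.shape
(5, 19, 5)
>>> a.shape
(7, 5)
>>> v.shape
(7, 5)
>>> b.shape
(7, 19)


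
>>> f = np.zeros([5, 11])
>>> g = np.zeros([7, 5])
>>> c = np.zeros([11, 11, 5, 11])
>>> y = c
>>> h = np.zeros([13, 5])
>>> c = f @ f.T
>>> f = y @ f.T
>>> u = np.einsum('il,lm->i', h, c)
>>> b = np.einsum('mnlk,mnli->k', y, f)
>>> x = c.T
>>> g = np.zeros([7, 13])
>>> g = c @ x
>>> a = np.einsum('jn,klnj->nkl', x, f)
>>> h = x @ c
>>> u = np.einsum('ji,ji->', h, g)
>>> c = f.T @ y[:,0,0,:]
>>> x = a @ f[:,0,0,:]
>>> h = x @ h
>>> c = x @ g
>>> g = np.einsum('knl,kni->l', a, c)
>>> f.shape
(11, 11, 5, 5)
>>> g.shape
(11,)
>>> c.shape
(5, 11, 5)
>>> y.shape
(11, 11, 5, 11)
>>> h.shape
(5, 11, 5)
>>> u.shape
()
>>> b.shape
(11,)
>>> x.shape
(5, 11, 5)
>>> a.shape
(5, 11, 11)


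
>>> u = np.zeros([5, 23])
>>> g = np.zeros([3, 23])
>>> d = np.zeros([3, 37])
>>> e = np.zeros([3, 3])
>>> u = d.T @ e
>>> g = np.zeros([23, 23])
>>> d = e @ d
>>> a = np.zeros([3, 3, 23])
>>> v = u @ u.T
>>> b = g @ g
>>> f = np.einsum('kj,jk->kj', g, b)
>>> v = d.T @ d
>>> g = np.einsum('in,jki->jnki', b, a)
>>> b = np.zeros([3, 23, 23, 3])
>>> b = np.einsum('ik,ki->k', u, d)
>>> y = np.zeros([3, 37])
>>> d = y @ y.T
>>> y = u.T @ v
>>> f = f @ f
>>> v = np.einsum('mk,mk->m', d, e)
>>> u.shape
(37, 3)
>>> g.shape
(3, 23, 3, 23)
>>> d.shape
(3, 3)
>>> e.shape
(3, 3)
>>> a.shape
(3, 3, 23)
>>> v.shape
(3,)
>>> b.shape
(3,)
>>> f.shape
(23, 23)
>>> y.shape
(3, 37)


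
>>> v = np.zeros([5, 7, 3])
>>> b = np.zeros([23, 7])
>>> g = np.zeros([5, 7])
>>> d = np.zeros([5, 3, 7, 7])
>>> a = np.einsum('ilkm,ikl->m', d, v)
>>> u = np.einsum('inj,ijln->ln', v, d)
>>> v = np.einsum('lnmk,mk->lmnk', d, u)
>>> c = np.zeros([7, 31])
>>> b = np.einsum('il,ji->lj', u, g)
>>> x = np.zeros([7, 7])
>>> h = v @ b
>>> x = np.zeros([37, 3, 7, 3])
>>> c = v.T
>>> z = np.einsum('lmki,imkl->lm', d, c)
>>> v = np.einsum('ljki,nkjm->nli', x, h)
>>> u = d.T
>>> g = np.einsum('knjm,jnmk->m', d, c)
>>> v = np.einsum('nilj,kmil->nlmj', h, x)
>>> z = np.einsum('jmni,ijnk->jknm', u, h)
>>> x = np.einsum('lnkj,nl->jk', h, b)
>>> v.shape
(5, 3, 3, 5)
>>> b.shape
(7, 5)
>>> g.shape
(7,)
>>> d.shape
(5, 3, 7, 7)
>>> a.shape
(7,)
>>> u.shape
(7, 7, 3, 5)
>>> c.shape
(7, 3, 7, 5)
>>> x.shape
(5, 3)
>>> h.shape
(5, 7, 3, 5)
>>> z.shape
(7, 5, 3, 7)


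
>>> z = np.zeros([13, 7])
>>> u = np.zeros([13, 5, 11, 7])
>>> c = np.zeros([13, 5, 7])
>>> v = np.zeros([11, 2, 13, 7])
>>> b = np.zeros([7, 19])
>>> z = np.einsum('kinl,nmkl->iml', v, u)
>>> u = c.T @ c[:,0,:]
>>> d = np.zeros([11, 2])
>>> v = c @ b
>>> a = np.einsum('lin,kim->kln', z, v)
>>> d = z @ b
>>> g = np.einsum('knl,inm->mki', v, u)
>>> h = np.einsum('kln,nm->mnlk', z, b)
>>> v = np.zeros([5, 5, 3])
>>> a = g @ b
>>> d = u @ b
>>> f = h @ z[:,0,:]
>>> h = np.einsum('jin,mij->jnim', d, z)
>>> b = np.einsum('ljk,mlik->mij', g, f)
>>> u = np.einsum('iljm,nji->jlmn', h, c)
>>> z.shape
(2, 5, 7)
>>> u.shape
(5, 19, 2, 13)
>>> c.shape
(13, 5, 7)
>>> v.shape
(5, 5, 3)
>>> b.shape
(19, 5, 13)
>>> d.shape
(7, 5, 19)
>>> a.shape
(7, 13, 19)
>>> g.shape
(7, 13, 7)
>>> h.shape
(7, 19, 5, 2)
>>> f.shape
(19, 7, 5, 7)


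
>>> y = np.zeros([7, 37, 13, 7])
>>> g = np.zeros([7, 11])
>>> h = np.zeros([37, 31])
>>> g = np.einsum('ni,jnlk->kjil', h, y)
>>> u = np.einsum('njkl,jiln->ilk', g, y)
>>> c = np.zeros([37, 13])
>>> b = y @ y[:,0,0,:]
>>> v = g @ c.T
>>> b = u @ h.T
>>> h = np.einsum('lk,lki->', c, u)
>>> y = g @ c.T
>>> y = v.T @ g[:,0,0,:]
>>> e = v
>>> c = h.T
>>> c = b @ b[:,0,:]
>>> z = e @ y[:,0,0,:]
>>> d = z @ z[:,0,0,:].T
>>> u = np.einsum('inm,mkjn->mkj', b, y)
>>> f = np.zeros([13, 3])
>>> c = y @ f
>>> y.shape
(37, 31, 7, 13)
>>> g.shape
(7, 7, 31, 13)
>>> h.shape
()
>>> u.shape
(37, 31, 7)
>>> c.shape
(37, 31, 7, 3)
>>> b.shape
(37, 13, 37)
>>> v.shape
(7, 7, 31, 37)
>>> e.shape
(7, 7, 31, 37)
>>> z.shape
(7, 7, 31, 13)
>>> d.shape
(7, 7, 31, 7)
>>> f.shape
(13, 3)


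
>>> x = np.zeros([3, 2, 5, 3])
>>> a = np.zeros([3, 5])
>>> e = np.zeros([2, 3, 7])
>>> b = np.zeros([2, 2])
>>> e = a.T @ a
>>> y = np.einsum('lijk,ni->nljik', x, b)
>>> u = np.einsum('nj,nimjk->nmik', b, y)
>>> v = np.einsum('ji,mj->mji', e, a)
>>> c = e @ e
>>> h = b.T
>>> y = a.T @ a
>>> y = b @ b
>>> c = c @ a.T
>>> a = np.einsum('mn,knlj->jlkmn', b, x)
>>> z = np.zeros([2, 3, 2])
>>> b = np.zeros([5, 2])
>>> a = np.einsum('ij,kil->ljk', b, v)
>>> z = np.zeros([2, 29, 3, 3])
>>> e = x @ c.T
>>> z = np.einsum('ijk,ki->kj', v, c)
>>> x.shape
(3, 2, 5, 3)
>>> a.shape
(5, 2, 3)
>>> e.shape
(3, 2, 5, 5)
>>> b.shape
(5, 2)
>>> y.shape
(2, 2)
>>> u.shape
(2, 5, 3, 3)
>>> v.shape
(3, 5, 5)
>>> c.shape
(5, 3)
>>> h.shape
(2, 2)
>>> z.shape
(5, 5)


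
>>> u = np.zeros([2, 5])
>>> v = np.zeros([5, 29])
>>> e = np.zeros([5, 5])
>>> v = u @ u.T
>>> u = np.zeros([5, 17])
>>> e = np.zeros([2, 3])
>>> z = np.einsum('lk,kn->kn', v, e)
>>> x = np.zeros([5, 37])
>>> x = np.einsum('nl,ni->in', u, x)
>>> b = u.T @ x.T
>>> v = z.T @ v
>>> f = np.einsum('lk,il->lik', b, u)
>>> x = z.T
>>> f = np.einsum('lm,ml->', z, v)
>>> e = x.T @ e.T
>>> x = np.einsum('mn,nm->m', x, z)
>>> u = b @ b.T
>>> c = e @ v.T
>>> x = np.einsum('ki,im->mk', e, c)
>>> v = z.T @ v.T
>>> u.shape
(17, 17)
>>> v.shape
(3, 3)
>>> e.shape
(2, 2)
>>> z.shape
(2, 3)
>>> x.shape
(3, 2)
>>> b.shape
(17, 37)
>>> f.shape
()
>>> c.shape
(2, 3)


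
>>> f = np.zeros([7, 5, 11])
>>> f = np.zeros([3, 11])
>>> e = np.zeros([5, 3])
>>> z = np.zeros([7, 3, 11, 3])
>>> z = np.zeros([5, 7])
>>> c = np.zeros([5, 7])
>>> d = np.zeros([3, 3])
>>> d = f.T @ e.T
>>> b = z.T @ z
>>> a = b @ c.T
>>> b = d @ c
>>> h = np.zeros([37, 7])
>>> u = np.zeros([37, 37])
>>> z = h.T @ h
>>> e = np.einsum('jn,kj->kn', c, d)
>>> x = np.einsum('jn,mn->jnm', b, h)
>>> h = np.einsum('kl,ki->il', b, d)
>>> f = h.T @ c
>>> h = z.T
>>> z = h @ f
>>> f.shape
(7, 7)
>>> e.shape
(11, 7)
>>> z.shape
(7, 7)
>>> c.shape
(5, 7)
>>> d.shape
(11, 5)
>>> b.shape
(11, 7)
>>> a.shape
(7, 5)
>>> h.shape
(7, 7)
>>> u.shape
(37, 37)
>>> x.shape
(11, 7, 37)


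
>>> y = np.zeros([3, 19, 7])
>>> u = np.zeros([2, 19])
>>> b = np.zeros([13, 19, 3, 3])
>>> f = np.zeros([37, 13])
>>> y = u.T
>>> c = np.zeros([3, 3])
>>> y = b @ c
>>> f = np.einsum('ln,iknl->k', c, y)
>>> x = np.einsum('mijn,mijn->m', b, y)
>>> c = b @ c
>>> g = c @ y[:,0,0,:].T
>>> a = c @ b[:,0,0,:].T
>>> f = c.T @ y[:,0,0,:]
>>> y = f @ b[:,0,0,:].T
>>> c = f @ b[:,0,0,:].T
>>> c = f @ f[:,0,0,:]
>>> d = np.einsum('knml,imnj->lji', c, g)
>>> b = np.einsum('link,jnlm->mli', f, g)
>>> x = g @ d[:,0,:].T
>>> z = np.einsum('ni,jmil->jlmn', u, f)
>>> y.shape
(3, 3, 19, 13)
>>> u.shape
(2, 19)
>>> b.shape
(13, 3, 3)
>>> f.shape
(3, 3, 19, 3)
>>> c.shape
(3, 3, 19, 3)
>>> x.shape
(13, 19, 3, 3)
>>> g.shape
(13, 19, 3, 13)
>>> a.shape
(13, 19, 3, 13)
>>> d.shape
(3, 13, 13)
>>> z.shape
(3, 3, 3, 2)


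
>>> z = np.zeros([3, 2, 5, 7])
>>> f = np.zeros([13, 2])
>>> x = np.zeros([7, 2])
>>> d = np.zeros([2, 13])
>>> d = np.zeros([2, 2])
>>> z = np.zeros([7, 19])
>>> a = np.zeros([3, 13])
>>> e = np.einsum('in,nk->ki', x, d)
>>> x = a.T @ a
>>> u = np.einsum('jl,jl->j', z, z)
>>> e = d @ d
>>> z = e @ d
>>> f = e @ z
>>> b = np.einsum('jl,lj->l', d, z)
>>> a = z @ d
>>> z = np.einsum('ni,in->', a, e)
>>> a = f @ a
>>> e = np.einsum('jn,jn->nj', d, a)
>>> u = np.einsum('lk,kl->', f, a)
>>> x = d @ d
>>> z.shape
()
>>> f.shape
(2, 2)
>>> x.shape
(2, 2)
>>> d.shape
(2, 2)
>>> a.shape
(2, 2)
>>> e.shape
(2, 2)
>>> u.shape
()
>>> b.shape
(2,)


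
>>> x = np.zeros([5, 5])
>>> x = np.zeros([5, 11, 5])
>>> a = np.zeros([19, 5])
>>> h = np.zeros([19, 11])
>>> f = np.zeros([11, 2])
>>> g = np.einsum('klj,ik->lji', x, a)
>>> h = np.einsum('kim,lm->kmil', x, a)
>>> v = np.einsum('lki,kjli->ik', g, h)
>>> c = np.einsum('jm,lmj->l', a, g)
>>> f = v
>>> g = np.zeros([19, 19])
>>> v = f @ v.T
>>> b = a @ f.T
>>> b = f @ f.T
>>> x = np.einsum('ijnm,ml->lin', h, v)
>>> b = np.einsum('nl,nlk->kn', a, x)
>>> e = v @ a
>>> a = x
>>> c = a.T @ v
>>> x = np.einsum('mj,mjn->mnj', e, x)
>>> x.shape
(19, 11, 5)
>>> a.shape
(19, 5, 11)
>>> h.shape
(5, 5, 11, 19)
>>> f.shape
(19, 5)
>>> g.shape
(19, 19)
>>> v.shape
(19, 19)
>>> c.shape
(11, 5, 19)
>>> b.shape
(11, 19)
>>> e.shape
(19, 5)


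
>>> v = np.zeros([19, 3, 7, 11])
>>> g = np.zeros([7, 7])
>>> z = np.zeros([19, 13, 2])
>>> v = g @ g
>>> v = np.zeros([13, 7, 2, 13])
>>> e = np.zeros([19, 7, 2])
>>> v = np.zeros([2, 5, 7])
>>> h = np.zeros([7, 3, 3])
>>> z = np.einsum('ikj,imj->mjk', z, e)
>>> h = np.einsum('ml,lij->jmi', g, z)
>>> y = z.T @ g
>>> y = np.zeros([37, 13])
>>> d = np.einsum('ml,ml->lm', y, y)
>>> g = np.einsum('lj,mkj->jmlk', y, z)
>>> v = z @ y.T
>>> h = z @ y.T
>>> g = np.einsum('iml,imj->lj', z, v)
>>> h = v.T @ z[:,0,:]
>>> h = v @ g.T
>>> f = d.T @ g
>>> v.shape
(7, 2, 37)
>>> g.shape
(13, 37)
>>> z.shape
(7, 2, 13)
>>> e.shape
(19, 7, 2)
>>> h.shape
(7, 2, 13)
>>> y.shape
(37, 13)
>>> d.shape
(13, 37)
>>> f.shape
(37, 37)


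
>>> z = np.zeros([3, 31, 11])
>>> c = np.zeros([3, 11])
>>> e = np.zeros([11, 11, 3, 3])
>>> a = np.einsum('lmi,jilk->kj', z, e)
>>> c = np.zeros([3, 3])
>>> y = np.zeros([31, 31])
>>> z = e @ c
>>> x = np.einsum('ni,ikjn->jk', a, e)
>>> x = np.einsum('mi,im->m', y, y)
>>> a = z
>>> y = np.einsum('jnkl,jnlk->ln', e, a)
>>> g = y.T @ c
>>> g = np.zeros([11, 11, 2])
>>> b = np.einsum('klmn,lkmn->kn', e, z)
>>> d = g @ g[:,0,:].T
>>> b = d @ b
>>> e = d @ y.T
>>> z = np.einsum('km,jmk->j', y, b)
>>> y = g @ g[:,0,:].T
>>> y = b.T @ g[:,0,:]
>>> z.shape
(11,)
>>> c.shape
(3, 3)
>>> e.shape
(11, 11, 3)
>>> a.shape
(11, 11, 3, 3)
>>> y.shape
(3, 11, 2)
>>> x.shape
(31,)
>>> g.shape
(11, 11, 2)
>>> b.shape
(11, 11, 3)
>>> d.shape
(11, 11, 11)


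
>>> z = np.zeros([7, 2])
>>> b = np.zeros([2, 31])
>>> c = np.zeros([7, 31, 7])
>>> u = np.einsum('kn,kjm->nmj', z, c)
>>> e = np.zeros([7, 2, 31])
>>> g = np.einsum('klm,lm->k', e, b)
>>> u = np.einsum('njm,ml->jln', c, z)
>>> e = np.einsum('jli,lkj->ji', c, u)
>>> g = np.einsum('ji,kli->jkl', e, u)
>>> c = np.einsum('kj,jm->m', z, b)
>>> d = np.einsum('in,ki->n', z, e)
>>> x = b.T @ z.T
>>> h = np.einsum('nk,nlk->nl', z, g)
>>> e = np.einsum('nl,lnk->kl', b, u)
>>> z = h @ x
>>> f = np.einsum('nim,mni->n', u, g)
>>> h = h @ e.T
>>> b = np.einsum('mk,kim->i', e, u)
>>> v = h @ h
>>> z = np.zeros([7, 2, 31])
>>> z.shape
(7, 2, 31)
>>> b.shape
(2,)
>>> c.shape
(31,)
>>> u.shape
(31, 2, 7)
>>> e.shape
(7, 31)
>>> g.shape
(7, 31, 2)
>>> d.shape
(2,)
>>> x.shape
(31, 7)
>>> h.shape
(7, 7)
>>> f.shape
(31,)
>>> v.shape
(7, 7)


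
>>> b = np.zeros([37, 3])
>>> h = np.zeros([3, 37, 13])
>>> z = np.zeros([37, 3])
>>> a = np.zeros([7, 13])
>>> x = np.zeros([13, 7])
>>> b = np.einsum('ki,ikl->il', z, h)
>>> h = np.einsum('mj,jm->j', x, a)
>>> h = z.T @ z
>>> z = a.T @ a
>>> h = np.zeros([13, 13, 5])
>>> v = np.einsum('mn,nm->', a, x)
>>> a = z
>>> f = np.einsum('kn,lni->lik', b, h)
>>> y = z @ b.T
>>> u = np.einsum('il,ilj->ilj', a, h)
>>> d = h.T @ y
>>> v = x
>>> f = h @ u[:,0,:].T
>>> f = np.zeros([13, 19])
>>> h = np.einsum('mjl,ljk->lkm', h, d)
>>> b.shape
(3, 13)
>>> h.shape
(5, 3, 13)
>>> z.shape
(13, 13)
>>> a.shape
(13, 13)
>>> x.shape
(13, 7)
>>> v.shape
(13, 7)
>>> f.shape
(13, 19)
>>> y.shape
(13, 3)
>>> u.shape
(13, 13, 5)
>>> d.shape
(5, 13, 3)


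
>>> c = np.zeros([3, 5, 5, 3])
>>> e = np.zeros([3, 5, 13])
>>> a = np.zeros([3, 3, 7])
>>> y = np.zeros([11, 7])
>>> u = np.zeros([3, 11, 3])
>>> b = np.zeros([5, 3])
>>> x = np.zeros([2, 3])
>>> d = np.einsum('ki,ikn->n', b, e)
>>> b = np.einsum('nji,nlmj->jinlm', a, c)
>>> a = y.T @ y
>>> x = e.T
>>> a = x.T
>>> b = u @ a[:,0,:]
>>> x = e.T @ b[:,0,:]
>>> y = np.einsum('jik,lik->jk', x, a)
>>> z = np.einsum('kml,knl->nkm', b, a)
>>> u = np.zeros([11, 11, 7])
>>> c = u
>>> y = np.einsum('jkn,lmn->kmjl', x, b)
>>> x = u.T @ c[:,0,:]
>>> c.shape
(11, 11, 7)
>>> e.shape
(3, 5, 13)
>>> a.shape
(3, 5, 13)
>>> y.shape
(5, 11, 13, 3)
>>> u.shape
(11, 11, 7)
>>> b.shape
(3, 11, 13)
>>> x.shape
(7, 11, 7)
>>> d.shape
(13,)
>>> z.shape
(5, 3, 11)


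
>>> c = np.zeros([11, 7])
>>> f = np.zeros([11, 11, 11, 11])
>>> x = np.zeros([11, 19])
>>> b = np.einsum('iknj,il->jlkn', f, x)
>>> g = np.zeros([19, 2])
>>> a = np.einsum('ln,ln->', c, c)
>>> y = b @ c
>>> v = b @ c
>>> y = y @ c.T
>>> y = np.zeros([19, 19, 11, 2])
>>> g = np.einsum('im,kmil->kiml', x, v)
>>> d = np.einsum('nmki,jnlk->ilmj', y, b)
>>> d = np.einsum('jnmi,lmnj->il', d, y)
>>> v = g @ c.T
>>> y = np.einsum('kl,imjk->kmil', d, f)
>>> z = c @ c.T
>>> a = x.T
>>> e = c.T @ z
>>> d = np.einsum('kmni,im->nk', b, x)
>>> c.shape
(11, 7)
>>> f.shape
(11, 11, 11, 11)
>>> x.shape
(11, 19)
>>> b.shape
(11, 19, 11, 11)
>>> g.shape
(11, 11, 19, 7)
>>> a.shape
(19, 11)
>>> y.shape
(11, 11, 11, 19)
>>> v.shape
(11, 11, 19, 11)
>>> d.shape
(11, 11)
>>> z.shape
(11, 11)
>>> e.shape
(7, 11)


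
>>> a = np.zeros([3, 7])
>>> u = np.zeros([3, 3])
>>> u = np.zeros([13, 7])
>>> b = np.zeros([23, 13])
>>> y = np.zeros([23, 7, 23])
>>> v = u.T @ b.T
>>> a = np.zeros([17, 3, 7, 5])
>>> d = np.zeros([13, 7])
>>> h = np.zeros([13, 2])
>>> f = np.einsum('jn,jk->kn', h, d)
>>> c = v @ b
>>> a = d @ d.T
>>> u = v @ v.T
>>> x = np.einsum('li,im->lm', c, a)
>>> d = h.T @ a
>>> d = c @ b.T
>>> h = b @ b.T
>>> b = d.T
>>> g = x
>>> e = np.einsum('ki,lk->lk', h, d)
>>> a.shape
(13, 13)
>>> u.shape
(7, 7)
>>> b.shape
(23, 7)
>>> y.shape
(23, 7, 23)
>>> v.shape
(7, 23)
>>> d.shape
(7, 23)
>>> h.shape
(23, 23)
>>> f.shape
(7, 2)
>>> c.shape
(7, 13)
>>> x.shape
(7, 13)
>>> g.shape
(7, 13)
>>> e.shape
(7, 23)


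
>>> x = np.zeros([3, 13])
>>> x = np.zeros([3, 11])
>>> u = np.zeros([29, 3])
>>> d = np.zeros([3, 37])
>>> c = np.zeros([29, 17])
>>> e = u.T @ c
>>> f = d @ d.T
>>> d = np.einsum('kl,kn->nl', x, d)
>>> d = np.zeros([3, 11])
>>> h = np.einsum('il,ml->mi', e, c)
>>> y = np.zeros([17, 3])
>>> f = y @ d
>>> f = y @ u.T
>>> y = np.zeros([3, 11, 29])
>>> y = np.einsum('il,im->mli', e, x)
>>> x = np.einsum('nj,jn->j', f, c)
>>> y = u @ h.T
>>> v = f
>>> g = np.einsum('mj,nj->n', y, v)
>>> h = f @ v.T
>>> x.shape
(29,)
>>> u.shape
(29, 3)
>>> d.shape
(3, 11)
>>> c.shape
(29, 17)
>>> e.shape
(3, 17)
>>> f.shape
(17, 29)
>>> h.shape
(17, 17)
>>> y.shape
(29, 29)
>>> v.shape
(17, 29)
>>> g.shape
(17,)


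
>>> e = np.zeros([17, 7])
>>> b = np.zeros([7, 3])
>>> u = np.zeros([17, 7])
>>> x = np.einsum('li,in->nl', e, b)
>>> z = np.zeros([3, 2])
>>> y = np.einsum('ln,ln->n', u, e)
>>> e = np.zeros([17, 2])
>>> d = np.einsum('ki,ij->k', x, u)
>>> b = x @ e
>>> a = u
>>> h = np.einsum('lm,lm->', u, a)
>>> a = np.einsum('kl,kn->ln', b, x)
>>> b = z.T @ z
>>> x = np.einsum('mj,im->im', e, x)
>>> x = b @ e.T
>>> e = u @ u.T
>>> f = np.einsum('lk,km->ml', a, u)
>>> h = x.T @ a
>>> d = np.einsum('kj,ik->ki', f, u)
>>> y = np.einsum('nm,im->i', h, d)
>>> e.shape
(17, 17)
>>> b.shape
(2, 2)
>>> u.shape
(17, 7)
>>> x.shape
(2, 17)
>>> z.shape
(3, 2)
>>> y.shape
(7,)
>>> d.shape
(7, 17)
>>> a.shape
(2, 17)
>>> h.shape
(17, 17)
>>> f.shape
(7, 2)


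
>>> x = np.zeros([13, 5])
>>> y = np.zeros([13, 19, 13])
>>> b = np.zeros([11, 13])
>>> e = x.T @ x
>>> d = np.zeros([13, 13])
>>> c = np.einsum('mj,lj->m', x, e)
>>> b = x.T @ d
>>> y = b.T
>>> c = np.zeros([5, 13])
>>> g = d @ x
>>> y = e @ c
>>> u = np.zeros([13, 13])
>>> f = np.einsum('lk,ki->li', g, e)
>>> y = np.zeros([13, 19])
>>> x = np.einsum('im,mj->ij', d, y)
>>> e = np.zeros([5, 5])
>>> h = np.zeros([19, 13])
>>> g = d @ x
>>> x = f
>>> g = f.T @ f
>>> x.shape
(13, 5)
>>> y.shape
(13, 19)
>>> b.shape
(5, 13)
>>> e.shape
(5, 5)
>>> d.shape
(13, 13)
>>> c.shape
(5, 13)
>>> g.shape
(5, 5)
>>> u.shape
(13, 13)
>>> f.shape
(13, 5)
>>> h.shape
(19, 13)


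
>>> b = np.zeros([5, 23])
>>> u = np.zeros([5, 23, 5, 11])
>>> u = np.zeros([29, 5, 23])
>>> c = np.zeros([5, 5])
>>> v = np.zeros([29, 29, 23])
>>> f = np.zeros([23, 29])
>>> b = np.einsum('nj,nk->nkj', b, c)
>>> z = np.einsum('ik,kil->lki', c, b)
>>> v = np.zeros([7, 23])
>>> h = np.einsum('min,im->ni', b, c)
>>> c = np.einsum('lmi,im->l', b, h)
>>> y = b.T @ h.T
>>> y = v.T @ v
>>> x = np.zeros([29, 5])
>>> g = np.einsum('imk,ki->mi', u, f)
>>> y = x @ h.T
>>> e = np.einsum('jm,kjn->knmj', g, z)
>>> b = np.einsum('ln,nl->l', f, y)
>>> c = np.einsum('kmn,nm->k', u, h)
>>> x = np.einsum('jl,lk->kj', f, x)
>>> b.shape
(23,)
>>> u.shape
(29, 5, 23)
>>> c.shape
(29,)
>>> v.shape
(7, 23)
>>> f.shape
(23, 29)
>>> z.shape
(23, 5, 5)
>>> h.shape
(23, 5)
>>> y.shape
(29, 23)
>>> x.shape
(5, 23)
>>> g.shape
(5, 29)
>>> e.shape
(23, 5, 29, 5)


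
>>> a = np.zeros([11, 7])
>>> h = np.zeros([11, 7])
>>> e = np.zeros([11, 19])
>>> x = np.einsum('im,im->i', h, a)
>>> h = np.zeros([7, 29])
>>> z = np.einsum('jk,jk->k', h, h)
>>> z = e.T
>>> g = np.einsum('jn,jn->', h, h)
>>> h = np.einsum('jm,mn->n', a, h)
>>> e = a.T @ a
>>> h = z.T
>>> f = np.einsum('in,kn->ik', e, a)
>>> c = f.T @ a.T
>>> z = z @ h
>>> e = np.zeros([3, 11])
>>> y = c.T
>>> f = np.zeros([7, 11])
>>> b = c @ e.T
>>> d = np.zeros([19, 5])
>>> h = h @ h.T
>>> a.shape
(11, 7)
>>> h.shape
(11, 11)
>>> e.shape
(3, 11)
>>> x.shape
(11,)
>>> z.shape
(19, 19)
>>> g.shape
()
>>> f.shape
(7, 11)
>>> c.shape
(11, 11)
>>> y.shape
(11, 11)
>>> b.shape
(11, 3)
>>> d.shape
(19, 5)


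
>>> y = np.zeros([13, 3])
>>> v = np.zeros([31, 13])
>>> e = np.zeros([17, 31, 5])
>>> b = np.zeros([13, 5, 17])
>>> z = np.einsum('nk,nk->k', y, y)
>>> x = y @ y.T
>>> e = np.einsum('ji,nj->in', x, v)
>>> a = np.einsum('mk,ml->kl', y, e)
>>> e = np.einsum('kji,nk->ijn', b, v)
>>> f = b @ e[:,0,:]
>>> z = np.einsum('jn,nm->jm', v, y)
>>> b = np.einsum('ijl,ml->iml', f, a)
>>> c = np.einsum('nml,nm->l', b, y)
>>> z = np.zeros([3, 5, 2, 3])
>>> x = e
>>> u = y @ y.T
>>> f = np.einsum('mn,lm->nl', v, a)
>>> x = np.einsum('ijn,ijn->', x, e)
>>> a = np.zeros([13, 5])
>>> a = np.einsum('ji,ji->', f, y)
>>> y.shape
(13, 3)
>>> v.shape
(31, 13)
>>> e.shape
(17, 5, 31)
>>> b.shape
(13, 3, 31)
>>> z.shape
(3, 5, 2, 3)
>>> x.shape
()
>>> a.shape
()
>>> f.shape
(13, 3)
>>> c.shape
(31,)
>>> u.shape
(13, 13)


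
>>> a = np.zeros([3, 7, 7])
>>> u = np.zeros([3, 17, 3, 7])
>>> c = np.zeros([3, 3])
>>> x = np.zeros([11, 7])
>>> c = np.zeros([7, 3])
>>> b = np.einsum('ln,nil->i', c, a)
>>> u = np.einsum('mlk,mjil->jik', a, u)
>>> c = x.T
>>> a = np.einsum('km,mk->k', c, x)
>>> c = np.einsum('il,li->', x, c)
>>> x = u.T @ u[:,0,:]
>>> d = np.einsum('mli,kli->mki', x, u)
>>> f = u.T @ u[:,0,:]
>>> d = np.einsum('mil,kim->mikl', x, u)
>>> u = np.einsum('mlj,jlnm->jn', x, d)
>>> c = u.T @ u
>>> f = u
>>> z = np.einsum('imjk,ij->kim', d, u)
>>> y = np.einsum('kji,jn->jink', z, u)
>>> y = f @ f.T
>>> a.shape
(7,)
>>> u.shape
(7, 17)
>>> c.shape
(17, 17)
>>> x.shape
(7, 3, 7)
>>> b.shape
(7,)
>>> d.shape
(7, 3, 17, 7)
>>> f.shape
(7, 17)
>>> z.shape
(7, 7, 3)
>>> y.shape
(7, 7)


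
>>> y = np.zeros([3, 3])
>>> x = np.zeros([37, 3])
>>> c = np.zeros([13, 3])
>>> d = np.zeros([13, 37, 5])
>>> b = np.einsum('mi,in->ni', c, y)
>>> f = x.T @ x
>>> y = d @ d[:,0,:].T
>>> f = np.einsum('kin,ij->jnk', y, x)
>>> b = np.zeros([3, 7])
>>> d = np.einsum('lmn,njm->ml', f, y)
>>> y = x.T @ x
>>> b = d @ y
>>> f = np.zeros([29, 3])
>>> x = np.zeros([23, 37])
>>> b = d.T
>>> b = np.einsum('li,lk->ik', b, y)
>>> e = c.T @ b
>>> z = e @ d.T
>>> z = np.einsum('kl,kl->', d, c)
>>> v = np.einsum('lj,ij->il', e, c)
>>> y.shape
(3, 3)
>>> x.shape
(23, 37)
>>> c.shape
(13, 3)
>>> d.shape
(13, 3)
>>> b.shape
(13, 3)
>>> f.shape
(29, 3)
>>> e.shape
(3, 3)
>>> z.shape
()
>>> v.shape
(13, 3)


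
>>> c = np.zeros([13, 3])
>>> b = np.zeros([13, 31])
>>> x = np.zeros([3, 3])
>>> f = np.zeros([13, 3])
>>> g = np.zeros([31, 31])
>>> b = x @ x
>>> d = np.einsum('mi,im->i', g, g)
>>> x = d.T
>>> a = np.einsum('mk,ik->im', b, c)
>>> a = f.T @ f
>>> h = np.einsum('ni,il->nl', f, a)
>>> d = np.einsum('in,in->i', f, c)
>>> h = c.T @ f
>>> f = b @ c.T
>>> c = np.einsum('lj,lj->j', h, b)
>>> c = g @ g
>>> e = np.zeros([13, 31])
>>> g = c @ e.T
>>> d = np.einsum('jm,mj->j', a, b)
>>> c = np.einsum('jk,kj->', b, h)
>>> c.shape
()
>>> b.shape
(3, 3)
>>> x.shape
(31,)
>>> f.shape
(3, 13)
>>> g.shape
(31, 13)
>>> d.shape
(3,)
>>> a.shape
(3, 3)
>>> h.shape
(3, 3)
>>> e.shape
(13, 31)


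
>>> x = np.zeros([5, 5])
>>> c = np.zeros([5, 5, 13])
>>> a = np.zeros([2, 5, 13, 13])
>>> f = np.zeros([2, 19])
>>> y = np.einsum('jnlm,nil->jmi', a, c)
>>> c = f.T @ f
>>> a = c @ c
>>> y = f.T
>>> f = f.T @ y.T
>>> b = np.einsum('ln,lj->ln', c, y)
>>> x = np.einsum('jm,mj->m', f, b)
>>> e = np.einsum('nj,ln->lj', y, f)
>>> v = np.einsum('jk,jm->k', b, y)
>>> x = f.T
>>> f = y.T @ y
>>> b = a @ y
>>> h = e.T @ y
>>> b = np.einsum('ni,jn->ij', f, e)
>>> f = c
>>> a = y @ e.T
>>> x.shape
(19, 19)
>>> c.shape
(19, 19)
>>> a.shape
(19, 19)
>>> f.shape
(19, 19)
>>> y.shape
(19, 2)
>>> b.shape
(2, 19)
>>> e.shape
(19, 2)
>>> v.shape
(19,)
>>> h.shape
(2, 2)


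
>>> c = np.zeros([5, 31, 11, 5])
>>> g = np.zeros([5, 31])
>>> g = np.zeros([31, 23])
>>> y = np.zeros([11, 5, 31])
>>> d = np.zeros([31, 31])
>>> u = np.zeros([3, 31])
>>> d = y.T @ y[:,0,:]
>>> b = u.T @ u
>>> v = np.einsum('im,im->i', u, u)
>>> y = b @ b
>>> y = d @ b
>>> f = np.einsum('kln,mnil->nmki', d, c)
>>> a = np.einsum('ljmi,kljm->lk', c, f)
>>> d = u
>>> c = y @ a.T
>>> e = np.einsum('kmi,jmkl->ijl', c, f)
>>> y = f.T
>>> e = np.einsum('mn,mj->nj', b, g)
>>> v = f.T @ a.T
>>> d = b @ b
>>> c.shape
(31, 5, 5)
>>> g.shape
(31, 23)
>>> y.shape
(11, 31, 5, 31)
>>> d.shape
(31, 31)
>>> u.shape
(3, 31)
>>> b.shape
(31, 31)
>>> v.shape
(11, 31, 5, 5)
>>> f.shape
(31, 5, 31, 11)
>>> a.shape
(5, 31)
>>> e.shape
(31, 23)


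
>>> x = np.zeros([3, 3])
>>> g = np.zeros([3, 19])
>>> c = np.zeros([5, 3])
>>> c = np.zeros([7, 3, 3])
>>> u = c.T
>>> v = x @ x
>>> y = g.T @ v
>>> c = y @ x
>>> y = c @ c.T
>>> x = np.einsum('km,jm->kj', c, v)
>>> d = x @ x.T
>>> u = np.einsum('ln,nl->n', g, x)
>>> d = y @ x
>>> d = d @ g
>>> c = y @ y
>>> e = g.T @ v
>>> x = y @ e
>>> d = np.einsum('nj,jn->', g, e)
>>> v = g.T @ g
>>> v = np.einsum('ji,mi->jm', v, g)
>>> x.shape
(19, 3)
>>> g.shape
(3, 19)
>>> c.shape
(19, 19)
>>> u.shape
(19,)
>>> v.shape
(19, 3)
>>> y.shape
(19, 19)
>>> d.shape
()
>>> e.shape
(19, 3)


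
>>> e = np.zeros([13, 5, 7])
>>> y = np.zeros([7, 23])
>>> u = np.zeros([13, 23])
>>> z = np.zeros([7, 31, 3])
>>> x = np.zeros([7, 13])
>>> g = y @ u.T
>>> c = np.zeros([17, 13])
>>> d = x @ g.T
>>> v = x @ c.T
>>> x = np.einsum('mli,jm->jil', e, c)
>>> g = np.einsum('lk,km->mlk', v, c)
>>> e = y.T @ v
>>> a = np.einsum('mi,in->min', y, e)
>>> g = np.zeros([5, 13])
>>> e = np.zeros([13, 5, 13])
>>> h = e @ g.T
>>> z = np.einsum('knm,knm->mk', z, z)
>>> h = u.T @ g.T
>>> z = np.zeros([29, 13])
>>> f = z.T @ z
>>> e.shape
(13, 5, 13)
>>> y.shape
(7, 23)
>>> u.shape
(13, 23)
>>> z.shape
(29, 13)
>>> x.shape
(17, 7, 5)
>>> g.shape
(5, 13)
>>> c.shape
(17, 13)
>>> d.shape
(7, 7)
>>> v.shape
(7, 17)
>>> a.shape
(7, 23, 17)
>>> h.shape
(23, 5)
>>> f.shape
(13, 13)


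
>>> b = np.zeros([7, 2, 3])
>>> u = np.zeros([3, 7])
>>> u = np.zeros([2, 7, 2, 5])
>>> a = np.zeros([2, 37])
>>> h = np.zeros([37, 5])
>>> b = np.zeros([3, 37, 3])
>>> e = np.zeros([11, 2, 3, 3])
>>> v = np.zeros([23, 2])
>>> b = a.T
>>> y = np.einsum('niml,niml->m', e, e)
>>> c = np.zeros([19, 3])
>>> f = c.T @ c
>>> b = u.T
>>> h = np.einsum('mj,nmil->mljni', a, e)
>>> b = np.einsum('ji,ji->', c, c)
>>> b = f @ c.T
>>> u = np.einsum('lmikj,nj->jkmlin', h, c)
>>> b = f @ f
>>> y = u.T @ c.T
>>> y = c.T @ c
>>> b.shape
(3, 3)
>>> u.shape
(3, 11, 3, 2, 37, 19)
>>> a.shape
(2, 37)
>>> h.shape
(2, 3, 37, 11, 3)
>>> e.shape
(11, 2, 3, 3)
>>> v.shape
(23, 2)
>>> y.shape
(3, 3)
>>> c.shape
(19, 3)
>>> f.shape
(3, 3)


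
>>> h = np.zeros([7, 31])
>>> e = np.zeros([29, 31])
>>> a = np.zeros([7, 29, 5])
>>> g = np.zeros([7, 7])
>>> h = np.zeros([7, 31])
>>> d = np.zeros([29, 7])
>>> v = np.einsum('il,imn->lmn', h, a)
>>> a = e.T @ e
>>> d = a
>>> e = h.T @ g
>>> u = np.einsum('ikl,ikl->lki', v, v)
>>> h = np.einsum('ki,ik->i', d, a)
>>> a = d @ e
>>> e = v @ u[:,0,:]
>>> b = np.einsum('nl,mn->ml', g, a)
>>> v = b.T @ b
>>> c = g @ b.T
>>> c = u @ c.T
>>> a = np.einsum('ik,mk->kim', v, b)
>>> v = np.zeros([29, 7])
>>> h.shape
(31,)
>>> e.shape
(31, 29, 31)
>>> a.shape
(7, 7, 31)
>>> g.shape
(7, 7)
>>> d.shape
(31, 31)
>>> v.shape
(29, 7)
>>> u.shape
(5, 29, 31)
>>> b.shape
(31, 7)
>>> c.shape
(5, 29, 7)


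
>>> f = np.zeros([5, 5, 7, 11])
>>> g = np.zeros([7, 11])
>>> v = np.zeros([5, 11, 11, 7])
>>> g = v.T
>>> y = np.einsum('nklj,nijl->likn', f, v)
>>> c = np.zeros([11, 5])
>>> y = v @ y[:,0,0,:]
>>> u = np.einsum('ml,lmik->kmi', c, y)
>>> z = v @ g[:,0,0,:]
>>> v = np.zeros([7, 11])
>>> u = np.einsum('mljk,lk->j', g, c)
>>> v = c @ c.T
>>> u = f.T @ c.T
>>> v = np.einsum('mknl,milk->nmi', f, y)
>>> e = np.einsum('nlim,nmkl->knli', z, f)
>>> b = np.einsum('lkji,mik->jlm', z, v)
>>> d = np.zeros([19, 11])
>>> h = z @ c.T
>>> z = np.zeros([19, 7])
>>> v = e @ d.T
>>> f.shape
(5, 5, 7, 11)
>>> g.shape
(7, 11, 11, 5)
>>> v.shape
(7, 5, 11, 19)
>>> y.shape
(5, 11, 11, 5)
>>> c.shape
(11, 5)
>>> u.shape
(11, 7, 5, 11)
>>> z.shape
(19, 7)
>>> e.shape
(7, 5, 11, 11)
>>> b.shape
(11, 5, 7)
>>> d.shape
(19, 11)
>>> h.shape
(5, 11, 11, 11)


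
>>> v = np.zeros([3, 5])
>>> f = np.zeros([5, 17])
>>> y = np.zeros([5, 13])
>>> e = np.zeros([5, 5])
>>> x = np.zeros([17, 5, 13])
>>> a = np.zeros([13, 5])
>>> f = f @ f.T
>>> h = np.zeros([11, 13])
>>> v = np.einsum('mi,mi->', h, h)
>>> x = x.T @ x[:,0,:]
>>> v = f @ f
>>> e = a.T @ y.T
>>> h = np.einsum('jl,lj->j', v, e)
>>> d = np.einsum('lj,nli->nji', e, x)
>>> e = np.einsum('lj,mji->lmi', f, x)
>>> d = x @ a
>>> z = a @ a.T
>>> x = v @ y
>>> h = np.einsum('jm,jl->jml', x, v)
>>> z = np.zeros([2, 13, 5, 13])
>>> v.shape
(5, 5)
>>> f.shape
(5, 5)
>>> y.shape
(5, 13)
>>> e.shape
(5, 13, 13)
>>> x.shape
(5, 13)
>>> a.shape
(13, 5)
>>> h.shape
(5, 13, 5)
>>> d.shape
(13, 5, 5)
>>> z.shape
(2, 13, 5, 13)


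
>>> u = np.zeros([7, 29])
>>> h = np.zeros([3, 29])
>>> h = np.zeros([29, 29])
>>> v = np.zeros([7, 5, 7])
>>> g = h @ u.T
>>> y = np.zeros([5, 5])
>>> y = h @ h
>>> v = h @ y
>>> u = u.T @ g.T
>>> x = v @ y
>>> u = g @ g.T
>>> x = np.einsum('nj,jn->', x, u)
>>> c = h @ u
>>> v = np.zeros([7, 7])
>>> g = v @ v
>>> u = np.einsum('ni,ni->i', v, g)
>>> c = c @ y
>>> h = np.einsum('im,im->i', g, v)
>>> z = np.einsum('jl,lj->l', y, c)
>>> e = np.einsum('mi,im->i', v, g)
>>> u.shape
(7,)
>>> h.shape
(7,)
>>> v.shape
(7, 7)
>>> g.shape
(7, 7)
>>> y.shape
(29, 29)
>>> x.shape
()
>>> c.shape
(29, 29)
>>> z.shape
(29,)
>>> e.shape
(7,)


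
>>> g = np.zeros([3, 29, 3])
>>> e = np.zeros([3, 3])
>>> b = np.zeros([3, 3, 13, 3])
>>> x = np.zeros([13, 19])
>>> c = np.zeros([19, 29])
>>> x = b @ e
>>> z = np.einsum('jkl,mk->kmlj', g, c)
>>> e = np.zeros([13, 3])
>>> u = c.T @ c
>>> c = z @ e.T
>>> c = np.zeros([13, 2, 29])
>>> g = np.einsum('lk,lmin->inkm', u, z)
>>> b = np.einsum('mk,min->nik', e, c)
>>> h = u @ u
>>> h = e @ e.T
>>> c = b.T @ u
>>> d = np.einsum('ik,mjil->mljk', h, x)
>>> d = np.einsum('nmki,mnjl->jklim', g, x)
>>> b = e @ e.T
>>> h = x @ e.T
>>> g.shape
(3, 3, 29, 19)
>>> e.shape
(13, 3)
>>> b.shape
(13, 13)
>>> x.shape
(3, 3, 13, 3)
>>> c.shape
(3, 2, 29)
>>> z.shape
(29, 19, 3, 3)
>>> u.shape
(29, 29)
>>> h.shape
(3, 3, 13, 13)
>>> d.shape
(13, 29, 3, 19, 3)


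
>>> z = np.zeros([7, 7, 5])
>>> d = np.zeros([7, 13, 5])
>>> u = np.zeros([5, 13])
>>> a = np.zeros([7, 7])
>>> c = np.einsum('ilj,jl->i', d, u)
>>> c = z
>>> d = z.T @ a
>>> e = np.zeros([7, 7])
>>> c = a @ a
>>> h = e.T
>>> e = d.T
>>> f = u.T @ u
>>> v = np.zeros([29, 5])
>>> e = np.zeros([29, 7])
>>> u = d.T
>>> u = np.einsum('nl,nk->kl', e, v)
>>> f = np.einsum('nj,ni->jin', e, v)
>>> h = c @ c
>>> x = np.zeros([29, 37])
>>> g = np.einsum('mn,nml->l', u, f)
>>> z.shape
(7, 7, 5)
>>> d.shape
(5, 7, 7)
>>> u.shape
(5, 7)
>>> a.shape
(7, 7)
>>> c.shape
(7, 7)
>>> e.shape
(29, 7)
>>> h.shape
(7, 7)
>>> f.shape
(7, 5, 29)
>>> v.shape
(29, 5)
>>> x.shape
(29, 37)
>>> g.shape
(29,)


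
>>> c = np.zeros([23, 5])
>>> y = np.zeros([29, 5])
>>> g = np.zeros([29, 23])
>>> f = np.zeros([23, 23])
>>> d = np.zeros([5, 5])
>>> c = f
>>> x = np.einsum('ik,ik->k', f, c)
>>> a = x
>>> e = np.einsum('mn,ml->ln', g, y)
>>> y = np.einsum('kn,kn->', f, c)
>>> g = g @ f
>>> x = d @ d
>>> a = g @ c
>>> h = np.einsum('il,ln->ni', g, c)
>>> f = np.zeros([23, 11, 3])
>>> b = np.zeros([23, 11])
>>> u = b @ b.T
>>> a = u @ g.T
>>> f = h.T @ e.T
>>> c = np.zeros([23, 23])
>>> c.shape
(23, 23)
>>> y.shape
()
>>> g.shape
(29, 23)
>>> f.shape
(29, 5)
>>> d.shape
(5, 5)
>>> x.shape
(5, 5)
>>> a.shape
(23, 29)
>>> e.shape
(5, 23)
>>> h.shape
(23, 29)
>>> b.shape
(23, 11)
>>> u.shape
(23, 23)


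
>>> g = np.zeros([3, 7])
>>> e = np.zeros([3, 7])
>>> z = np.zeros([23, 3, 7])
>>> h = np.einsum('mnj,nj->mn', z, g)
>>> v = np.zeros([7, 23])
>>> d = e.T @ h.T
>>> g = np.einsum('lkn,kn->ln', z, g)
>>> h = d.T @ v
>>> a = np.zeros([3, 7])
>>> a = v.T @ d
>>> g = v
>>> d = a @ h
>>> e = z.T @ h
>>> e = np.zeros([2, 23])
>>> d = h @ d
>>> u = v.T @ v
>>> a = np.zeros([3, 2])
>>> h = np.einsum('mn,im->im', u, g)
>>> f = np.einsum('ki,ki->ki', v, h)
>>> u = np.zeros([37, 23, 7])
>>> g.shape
(7, 23)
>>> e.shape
(2, 23)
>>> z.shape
(23, 3, 7)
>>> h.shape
(7, 23)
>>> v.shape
(7, 23)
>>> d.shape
(23, 23)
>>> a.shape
(3, 2)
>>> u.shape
(37, 23, 7)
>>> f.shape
(7, 23)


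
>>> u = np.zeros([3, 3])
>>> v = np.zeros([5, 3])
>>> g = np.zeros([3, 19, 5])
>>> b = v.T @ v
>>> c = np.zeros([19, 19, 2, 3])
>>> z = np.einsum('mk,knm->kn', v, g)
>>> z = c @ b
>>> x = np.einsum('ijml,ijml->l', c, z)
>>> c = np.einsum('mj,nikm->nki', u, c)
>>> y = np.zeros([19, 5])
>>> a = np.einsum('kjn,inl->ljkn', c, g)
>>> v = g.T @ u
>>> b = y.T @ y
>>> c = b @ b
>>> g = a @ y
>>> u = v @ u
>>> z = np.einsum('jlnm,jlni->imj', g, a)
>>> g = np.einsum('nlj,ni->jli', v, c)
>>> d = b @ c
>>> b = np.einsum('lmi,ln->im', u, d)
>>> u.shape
(5, 19, 3)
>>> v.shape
(5, 19, 3)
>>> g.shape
(3, 19, 5)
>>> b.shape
(3, 19)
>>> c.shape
(5, 5)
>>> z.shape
(19, 5, 5)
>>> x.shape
(3,)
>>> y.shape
(19, 5)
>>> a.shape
(5, 2, 19, 19)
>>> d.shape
(5, 5)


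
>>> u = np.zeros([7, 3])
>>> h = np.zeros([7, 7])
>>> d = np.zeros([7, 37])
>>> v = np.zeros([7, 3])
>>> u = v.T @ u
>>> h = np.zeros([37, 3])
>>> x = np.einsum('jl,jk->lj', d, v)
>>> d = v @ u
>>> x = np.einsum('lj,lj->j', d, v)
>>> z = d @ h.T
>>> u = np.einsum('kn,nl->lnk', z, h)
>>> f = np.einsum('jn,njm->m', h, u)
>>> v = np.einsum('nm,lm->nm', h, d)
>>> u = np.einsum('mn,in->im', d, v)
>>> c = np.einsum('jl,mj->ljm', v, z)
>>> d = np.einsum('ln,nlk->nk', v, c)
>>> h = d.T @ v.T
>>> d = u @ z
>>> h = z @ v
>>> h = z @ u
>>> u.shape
(37, 7)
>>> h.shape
(7, 7)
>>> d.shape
(37, 37)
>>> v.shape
(37, 3)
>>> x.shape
(3,)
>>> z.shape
(7, 37)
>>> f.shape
(7,)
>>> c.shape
(3, 37, 7)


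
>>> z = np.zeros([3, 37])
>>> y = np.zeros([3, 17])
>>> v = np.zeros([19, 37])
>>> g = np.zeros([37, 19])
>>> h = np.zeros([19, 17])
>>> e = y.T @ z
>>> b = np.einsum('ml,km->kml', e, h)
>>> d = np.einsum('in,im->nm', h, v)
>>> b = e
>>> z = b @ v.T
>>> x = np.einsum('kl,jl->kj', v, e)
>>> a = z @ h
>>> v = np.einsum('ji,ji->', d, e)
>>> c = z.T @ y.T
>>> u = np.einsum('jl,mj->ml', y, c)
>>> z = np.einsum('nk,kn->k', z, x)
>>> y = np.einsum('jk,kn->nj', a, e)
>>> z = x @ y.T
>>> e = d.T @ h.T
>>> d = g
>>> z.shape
(19, 37)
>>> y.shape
(37, 17)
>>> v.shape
()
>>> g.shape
(37, 19)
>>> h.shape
(19, 17)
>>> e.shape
(37, 19)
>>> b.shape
(17, 37)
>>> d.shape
(37, 19)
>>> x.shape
(19, 17)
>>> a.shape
(17, 17)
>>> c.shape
(19, 3)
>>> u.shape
(19, 17)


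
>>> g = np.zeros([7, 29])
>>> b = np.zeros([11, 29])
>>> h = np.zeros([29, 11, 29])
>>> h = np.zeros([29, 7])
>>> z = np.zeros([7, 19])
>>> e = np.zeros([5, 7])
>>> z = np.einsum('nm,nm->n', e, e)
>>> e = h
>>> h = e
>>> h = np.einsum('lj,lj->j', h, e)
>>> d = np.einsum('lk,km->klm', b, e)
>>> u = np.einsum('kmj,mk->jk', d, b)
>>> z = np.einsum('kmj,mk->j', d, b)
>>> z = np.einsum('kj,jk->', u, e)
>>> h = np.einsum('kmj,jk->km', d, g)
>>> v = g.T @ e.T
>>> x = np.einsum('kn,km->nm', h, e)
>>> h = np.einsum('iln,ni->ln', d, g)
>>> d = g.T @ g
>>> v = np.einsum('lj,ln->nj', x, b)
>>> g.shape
(7, 29)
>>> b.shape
(11, 29)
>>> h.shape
(11, 7)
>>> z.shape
()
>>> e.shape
(29, 7)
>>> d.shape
(29, 29)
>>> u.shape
(7, 29)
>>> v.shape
(29, 7)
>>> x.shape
(11, 7)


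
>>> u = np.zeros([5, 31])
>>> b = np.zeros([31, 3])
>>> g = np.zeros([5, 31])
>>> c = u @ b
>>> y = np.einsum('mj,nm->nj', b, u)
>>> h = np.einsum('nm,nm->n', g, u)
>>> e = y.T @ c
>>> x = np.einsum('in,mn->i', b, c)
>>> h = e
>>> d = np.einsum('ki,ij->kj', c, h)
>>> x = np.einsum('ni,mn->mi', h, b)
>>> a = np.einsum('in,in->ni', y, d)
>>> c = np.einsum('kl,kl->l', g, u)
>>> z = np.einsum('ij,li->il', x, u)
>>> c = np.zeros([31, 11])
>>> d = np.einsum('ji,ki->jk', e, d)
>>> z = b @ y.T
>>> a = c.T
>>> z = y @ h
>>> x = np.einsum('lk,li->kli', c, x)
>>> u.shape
(5, 31)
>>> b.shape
(31, 3)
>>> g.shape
(5, 31)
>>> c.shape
(31, 11)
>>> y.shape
(5, 3)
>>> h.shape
(3, 3)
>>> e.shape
(3, 3)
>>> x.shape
(11, 31, 3)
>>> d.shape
(3, 5)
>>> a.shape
(11, 31)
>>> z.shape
(5, 3)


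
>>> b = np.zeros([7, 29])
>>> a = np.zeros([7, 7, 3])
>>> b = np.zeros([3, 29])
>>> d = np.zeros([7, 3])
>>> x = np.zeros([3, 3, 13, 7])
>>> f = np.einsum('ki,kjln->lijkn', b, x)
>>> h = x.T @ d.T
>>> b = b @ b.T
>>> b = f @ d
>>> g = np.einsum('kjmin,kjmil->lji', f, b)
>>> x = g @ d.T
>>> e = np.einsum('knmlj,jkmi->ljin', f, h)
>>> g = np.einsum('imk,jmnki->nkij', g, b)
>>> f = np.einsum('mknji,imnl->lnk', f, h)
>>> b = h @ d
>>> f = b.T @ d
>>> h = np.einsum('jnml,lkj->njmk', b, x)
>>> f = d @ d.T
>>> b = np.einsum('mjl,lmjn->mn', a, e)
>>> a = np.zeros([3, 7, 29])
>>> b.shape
(7, 29)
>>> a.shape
(3, 7, 29)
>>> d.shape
(7, 3)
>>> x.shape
(3, 29, 7)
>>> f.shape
(7, 7)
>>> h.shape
(13, 7, 3, 29)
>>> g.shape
(3, 3, 3, 13)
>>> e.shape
(3, 7, 7, 29)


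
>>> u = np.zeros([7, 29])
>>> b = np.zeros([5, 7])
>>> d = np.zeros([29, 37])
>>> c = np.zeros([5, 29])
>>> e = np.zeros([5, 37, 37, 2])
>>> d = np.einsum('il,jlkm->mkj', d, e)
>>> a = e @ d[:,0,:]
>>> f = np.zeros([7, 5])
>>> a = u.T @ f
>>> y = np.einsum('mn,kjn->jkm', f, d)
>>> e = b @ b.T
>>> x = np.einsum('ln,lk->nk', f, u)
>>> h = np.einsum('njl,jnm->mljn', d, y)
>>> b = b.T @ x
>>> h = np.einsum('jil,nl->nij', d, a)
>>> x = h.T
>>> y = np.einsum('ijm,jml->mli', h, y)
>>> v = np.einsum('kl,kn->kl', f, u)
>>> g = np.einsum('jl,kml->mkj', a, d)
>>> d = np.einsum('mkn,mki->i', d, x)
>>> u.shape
(7, 29)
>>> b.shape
(7, 29)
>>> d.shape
(29,)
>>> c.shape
(5, 29)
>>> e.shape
(5, 5)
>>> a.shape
(29, 5)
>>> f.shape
(7, 5)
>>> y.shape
(2, 7, 29)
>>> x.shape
(2, 37, 29)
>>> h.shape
(29, 37, 2)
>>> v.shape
(7, 5)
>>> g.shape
(37, 2, 29)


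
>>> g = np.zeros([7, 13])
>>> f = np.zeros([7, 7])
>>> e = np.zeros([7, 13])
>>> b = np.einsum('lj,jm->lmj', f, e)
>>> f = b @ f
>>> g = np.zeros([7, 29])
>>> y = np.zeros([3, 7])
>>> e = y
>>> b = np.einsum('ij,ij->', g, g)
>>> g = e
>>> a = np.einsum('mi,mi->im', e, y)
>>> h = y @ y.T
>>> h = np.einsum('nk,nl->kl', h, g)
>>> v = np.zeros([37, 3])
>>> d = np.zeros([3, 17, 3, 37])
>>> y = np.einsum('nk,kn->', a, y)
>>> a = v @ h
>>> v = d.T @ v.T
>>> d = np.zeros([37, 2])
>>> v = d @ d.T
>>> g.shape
(3, 7)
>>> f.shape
(7, 13, 7)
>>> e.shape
(3, 7)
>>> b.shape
()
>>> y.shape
()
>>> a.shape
(37, 7)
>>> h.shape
(3, 7)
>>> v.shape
(37, 37)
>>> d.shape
(37, 2)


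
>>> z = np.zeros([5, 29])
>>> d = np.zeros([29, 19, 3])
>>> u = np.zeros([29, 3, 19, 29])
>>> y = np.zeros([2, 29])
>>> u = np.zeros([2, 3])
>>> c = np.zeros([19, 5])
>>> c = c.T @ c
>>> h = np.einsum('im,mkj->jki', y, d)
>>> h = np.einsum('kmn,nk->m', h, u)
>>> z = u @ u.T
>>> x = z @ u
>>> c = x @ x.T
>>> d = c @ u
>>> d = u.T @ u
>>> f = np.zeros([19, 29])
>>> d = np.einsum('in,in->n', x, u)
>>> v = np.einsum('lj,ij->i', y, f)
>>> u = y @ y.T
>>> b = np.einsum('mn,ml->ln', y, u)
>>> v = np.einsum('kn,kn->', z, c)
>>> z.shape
(2, 2)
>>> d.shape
(3,)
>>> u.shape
(2, 2)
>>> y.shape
(2, 29)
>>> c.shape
(2, 2)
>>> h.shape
(19,)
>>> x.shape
(2, 3)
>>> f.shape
(19, 29)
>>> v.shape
()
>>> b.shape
(2, 29)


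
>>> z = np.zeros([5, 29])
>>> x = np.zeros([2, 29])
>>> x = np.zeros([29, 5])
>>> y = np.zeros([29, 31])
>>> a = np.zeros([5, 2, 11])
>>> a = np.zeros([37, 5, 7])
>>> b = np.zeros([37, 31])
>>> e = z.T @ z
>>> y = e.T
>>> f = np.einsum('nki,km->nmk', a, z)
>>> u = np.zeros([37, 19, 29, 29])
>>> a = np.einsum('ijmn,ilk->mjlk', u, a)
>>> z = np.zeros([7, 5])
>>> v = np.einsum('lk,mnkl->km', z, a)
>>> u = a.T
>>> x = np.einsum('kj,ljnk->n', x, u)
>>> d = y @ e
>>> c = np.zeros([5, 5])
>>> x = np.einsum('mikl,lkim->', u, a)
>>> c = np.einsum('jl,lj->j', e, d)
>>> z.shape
(7, 5)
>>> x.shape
()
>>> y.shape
(29, 29)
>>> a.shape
(29, 19, 5, 7)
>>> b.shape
(37, 31)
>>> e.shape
(29, 29)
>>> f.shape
(37, 29, 5)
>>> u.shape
(7, 5, 19, 29)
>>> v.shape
(5, 29)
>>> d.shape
(29, 29)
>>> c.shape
(29,)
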